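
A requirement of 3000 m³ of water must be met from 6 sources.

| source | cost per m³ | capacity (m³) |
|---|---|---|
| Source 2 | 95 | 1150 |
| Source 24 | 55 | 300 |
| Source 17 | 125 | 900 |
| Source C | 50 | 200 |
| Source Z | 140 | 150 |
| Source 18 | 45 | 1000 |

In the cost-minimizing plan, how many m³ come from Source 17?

350

Fill from the cheapest source first.
Source 18 (45): use full 1000 ; 2000 m³ to go.
Source C at 50: take all 200 m³ ; 1800 still needed.
Source 24 at 55: take all 300 m³ ; 1500 still needed.
Take 1150 from Source 2 at 95 ; need 350 more.
Source 17 (125): take the remaining 350 ; done.
Source Z: unused.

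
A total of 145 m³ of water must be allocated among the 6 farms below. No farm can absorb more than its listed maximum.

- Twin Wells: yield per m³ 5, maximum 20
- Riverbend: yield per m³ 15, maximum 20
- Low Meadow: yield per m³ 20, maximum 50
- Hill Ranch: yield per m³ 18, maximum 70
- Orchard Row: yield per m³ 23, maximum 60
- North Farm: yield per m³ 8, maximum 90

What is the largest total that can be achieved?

Rank by yield per m³: Orchard Row 23 > Low Meadow 20 > Hill Ranch 18 > Riverbend 15 > North Farm 8 > Twin Wells 5.
Orchard Row: +60 to 60 (cap) — 85 left.
Give Low Meadow 50 to hit its cap of 50 — 35 left.
Hill Ranch: +35 (room for 70) → 35. Pool exhausted.
Total = 20×50 + 18×35 + 23×60 = 3010.

3010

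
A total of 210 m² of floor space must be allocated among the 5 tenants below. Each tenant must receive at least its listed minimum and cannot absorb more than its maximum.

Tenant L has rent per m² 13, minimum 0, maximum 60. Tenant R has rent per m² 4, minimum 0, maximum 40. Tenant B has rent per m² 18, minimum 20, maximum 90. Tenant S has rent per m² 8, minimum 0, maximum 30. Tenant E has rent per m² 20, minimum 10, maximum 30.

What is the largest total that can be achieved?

Meeting every minimum uses 0+0+20+0+10 = 30 m², leaving 180.
Rank by rent per m²: Tenant E 20 > Tenant B 18 > Tenant L 13 > Tenant S 8 > Tenant R 4.
Give Tenant E 20 more to hit its cap of 30 → 160 left.
Tenant B takes 70 more to reach its cap of 90 → 90 left.
Tenant L takes 60 more to reach its cap of 60 → 30 left.
Give Tenant S 30 more to hit its cap of 30 → 0 left.
Total = 13×60 + 18×90 + 8×30 + 20×30 = 3240.

3240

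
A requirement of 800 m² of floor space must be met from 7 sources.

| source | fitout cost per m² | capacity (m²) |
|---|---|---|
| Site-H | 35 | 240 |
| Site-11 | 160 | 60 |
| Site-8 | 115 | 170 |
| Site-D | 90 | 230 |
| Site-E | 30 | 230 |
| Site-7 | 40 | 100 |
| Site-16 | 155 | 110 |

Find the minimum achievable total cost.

Use sources in increasing cost order.
Take 230 from Site-E at 30 ; need 570 more.
Site-H (35): use full 240 ; 330 m² to go.
Take 100 from Site-7 at 40 ; need 230 more.
Site-D at 90: take all 230 m² ; 0 still needed.
Site-8, Site-16, Site-11: unused.
Cost = 230×30 + 240×35 + 100×40 + 230×90 = 40000.

40000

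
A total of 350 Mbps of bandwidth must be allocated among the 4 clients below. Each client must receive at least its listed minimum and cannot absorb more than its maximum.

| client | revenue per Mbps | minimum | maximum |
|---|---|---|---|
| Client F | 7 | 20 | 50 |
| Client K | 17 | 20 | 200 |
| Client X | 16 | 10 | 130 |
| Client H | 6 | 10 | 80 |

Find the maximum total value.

Meeting every minimum uses 20+20+10+10 = 60 Mbps, leaving 290.
Rank by revenue per Mbps: Client K 17 > Client X 16 > Client F 7 > Client H 6.
Give Client K 180 more to hit its cap of 200 → 110 left.
Only 110 left; Client X takes them to reach 120.
Total = 7×20 + 17×200 + 16×120 + 6×10 = 5520.

5520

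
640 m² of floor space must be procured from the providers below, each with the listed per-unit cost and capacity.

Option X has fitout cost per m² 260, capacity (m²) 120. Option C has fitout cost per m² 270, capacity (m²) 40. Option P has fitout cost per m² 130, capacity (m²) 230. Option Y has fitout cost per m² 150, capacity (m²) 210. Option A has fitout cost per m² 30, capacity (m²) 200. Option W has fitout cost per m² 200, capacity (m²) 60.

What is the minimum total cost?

67400

Cheapest first:
Option A at 30: take all 200 m² ; 440 still needed.
Option P at 130: take all 230 m² ; 210 still needed.
Option Y at 150: take all 210 m² ; 0 still needed.
Option W, Option X, Option C: unused.
Cost = 200×30 + 230×130 + 210×150 = 67400.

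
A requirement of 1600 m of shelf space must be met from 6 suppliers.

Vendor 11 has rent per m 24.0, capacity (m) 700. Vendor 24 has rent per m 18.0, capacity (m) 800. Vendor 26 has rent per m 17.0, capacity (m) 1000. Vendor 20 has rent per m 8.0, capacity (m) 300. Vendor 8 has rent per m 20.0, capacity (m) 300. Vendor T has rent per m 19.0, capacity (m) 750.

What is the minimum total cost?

24800

Fill from the cheapest supplier first.
Vendor 20 (8.0): use full 300 ; 1300 m to go.
Take 1000 from Vendor 26 at 17.0 ; need 300 more.
Take 300 from Vendor 24 at 18.0 to finish.
Vendor T, Vendor 8, Vendor 11: unused.
Cost = 300×8.0 + 1000×17.0 + 300×18.0 = 24800.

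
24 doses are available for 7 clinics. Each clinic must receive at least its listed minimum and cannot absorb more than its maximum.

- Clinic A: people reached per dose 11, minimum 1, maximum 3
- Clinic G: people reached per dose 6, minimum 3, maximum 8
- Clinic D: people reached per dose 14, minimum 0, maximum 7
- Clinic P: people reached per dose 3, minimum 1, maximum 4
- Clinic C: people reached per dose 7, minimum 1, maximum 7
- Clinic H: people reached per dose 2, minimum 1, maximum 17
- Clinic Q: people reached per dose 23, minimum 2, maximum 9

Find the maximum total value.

357

Meeting every minimum uses 1+3+0+1+1+1+2 = 9 doses, leaving 15.
Highest people reached per dose first: Clinic Q 23 > Clinic D 14 > Clinic A 11 > Clinic C 7 > Clinic G 6 > Clinic P 3 > Clinic H 2.
Give Clinic Q 7 more to hit its cap of 9 — 8 left.
Clinic D takes 7 more to reach its cap of 7 — 1 left.
Clinic A has room for 2 more but only 1 remain, so it gets 2.
Total = 11×2 + 6×3 + 14×7 + 3×1 + 7×1 + 2×1 + 23×9 = 357.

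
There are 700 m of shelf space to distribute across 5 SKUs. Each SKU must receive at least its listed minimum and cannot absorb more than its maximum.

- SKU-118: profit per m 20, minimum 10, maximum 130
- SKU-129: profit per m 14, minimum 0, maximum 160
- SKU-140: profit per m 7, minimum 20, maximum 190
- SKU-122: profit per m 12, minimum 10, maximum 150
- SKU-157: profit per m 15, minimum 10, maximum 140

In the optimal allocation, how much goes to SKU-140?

Meeting every minimum uses 10+0+20+10+10 = 50 m, leaving 650.
Rank by profit per m: SKU-118 20 > SKU-157 15 > SKU-129 14 > SKU-122 12 > SKU-140 7.
Give SKU-118 120 more to hit its cap of 130 ; 530 left.
SKU-157: +130 to 140 (cap) ; 400 left.
Give SKU-129 160 more to hit its cap of 160 ; 240 left.
Give SKU-122 140 more to hit its cap of 150 ; 100 left.
SKU-140 has room for 170 more but only 100 remain, so it gets 120.

120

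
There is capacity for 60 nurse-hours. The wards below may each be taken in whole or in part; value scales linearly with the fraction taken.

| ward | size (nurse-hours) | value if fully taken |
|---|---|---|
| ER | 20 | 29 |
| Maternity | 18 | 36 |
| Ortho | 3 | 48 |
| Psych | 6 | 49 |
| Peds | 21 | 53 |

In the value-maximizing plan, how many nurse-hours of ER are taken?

Best value per unit of size first: Ortho 48/3≈16, Psych 49/6≈8.17, Peds 53/21≈2.52, Maternity 36/18≈2, ER 29/20≈1.45.
All 3 nurse-hours of Ortho fit (value 48) — 57 remain.
Take all of Psych (6 nurse-hours, value 49) — 51 nurse-hours left.
Take all of Peds (21 nurse-hours, value 53) — 30 nurse-hours left.
All 18 nurse-hours of Maternity fit (value 36) — 12 remain.
12 nurse-hours left: a 12/20 share of ER gives 29×12/20 = 17.4.

12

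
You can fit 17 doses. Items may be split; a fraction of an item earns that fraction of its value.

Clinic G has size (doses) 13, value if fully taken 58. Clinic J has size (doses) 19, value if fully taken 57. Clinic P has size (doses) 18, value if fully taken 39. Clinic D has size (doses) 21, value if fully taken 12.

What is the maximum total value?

70

Best value per unit of size first: Clinic G 58/13≈4.46, Clinic J 57/19≈3, Clinic P 39/18≈2.17, Clinic D 12/21≈0.571.
Clinic G: take in full, 13 doses for value 58 → 4 left.
Fill the last 4 doses with part of Clinic J: 4/19 of it earns 12.
Total value = 70.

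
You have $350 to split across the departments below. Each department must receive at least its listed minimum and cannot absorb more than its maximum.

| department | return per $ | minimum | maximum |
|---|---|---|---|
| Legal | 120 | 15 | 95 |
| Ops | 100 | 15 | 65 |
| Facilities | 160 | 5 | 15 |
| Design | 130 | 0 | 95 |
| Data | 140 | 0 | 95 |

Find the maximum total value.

44450

Meeting every minimum uses 15+15+5+0+0 = 35 $, leaving 315.
Rank by return per $: Facilities 160 > Data 140 > Design 130 > Legal 120 > Ops 100.
Give Facilities 10 more to hit its cap of 15 → 305 left.
Data: +95 to 95 (cap) → 210 left.
Give Design 95 more to hit its cap of 95 → 115 left.
Legal: +80 to 95 (cap) → 35 left.
Ops has room for 50 more but only 35 remain, so it gets 50.
Total = 120×95 + 100×50 + 160×15 + 130×95 + 140×95 = 44450.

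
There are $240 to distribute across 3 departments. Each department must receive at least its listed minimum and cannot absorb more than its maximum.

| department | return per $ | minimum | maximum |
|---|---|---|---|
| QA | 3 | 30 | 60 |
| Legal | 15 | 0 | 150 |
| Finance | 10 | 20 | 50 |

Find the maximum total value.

Meeting every minimum uses 30+0+20 = 50 $, leaving 190.
Rank by return per $: Legal 15 > Finance 10 > QA 3.
Legal: +150 to 150 (cap) ; 40 left.
Finance takes 30 more to reach its cap of 50 ; 10 left.
Only 10 left; QA takes them to reach 40.
Total = 3×40 + 15×150 + 10×50 = 2870.

2870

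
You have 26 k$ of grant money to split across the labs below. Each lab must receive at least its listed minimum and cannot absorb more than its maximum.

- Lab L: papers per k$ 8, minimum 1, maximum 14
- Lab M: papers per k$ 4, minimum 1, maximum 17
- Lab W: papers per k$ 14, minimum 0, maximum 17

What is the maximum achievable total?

Meeting every minimum uses 1+1+0 = 2 k$, leaving 24.
Order the labs by papers per k$: Lab W 14 > Lab L 8 > Lab M 4.
Lab W: +17 to 17 (cap) — 7 left.
Only 7 left; Lab L takes them to reach 8.
Total = 8×8 + 4×1 + 14×17 = 306.

306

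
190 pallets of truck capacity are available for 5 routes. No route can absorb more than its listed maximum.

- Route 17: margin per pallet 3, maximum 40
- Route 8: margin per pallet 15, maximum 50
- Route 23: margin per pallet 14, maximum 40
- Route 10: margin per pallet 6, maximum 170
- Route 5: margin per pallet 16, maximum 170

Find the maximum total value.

Rank by margin per pallet: Route 5 16 > Route 8 15 > Route 23 14 > Route 10 6 > Route 17 3.
Route 5: +170 to 170 (cap) ; 20 left.
Route 8 has room for 50 but only 20 remain, so it gets 20.
Total = 15×20 + 16×170 = 3020.

3020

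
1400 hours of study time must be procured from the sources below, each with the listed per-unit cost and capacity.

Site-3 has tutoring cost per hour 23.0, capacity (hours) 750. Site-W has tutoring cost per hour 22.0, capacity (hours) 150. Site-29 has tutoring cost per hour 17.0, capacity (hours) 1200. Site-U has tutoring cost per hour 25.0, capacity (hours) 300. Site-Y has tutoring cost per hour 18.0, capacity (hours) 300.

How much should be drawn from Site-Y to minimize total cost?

Cheapest first:
Site-29 at 17.0: take all 1200 hours → 200 still needed.
Site-Y (18.0): take the remaining 200 → done.
Site-W, Site-3, Site-U: unused.

200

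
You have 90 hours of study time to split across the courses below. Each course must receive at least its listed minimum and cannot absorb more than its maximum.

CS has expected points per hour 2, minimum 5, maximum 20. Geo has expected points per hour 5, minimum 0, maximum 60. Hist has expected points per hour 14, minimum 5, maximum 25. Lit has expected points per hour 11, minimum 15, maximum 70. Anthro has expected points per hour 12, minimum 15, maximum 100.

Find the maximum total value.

Meeting every minimum uses 5+0+5+15+15 = 40 hours, leaving 50.
Order the courses by expected points per hour: Hist 14 > Anthro 12 > Lit 11 > Geo 5 > CS 2.
Give Hist 20 more to hit its cap of 25 — 30 left.
Only 30 left; Anthro takes them to reach 45.
Total = 2×5 + 14×25 + 11×15 + 12×45 = 1065.

1065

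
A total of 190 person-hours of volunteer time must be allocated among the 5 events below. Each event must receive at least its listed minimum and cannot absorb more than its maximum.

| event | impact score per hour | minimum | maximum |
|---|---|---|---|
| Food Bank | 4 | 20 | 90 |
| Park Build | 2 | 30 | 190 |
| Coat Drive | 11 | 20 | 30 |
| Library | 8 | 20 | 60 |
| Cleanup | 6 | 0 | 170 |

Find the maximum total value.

Meeting every minimum uses 20+30+20+20+0 = 90 person-hours, leaving 100.
Highest impact score per hour first: Coat Drive 11 > Library 8 > Cleanup 6 > Food Bank 4 > Park Build 2.
Coat Drive: +10 to 30 (cap) → 90 left.
Library: +40 to 60 (cap) → 50 left.
Only 50 left; Cleanup takes them to reach 50.
Total = 4×20 + 2×30 + 11×30 + 8×60 + 6×50 = 1250.

1250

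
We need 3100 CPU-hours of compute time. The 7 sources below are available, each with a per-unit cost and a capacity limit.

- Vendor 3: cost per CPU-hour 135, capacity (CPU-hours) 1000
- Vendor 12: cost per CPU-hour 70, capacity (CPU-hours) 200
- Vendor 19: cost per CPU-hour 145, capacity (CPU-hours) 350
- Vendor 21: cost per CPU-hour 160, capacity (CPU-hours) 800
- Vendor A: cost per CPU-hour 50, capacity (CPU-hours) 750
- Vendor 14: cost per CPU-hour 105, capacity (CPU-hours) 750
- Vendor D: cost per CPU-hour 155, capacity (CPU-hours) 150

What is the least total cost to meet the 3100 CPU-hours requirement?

Use sources in increasing cost order.
Vendor A at 50: take all 750 CPU-hours — 2350 still needed.
Vendor 12 (70): use full 200 — 2150 CPU-hours to go.
Vendor 14 (105): use full 750 — 1400 CPU-hours to go.
Take 1000 from Vendor 3 at 135 — need 400 more.
Vendor 19 at 145: take all 350 CPU-hours — 50 still needed.
Vendor D at 155: take 50 of its 150 — requirement met.
Vendor 21: unused.
Cost = 750×50 + 200×70 + 750×105 + 1000×135 + 350×145 + 50×155 = 323750.

323750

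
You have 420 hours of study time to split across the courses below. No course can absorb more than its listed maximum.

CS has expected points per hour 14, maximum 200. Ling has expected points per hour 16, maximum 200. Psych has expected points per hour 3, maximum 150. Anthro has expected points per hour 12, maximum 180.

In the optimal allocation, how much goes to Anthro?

20

Rank by expected points per hour: Ling 16 > CS 14 > Anthro 12 > Psych 3.
Ling takes 200 to reach its cap of 200 — 220 left.
Give CS 200 to hit its cap of 200 — 20 left.
Only 20 left; Anthro takes them to reach 20.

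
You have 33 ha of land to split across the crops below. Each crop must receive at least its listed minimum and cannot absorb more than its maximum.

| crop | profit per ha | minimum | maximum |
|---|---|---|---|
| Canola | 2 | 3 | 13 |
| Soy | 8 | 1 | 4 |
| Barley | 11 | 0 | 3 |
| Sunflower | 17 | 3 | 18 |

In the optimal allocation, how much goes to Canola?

8

Meeting every minimum uses 3+1+0+3 = 7 ha, leaving 26.
Order the crops by profit per ha: Sunflower 17 > Barley 11 > Soy 8 > Canola 2.
Give Sunflower 15 more to hit its cap of 18 — 11 left.
Give Barley 3 more to hit its cap of 3 — 8 left.
Soy takes 3 more to reach its cap of 4 — 5 left.
Canola has room for 10 more but only 5 remain, so it gets 8.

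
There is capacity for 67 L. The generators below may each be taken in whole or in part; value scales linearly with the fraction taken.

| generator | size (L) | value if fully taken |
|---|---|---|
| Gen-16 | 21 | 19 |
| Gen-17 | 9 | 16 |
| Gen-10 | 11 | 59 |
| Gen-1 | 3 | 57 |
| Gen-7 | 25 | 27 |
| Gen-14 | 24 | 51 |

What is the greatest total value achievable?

Best value per unit of size first: Gen-1 57/3≈19, Gen-10 59/11≈5.36, Gen-14 51/24≈2.12, Gen-17 16/9≈1.78, Gen-7 27/25≈1.08, Gen-16 19/21≈0.905.
Gen-1: take in full, 3 L for value 57 ; 64 left.
Take all of Gen-10 (11 L, value 59) ; 53 L left.
Gen-14: take in full, 24 L for value 51 ; 29 left.
All 9 L of Gen-17 fit (value 16) ; 20 remain.
20 L left: a 20/25 share of Gen-7 gives 27×20/25 = 21.6.
Total value = 204.6.

204.6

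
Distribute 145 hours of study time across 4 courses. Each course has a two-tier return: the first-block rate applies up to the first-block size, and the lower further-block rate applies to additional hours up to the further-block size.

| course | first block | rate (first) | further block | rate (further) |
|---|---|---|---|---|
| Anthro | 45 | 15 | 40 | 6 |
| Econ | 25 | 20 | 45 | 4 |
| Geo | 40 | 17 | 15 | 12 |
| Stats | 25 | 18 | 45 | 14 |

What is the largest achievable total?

2445

Order all 8 blocks by rate: Econ/tier1 20 > Stats/tier1 18 > Geo/tier1 17 > Anthro/tier1 15 > Stats/tier2 14 > Geo/tier2 12 > Anthro/tier2 6 > Econ/tier2 4.
Fill Econ tier1 block (25 at 20) ; 120 left.
Fill Stats tier1 block (25 at 18) ; 95 left.
Fill Geo tier1 block (40 at 17) ; 55 left.
Fill Anthro tier1 block (45 at 15) ; 10 left.
Stats/tier2: +10 of 45 at 14; pool empty.
Total = 20×25 + 18×25 + 17×40 + 15×45 + 14×10 = 2445.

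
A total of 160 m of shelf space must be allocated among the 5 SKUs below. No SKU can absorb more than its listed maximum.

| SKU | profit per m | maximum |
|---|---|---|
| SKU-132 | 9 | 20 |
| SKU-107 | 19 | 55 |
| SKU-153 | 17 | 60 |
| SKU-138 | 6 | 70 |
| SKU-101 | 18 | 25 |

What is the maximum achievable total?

2695

Order the SKUs by profit per m: SKU-107 19 > SKU-101 18 > SKU-153 17 > SKU-132 9 > SKU-138 6.
SKU-107 takes 55 to reach its cap of 55 → 105 left.
Give SKU-101 25 to hit its cap of 25 → 80 left.
SKU-153 takes 60 to reach its cap of 60 → 20 left.
SKU-132 takes 20 to reach its cap of 20 → 0 left.
Total = 9×20 + 19×55 + 17×60 + 18×25 = 2695.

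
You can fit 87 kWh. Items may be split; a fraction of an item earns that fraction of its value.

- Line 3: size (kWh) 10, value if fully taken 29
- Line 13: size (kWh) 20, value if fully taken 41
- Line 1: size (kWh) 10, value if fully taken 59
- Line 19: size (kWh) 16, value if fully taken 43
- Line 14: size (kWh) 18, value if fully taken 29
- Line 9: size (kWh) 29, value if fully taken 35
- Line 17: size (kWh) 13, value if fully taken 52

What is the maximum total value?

253

Best value per unit of size first: Line 1 59/10≈5.9, Line 17 52/13≈4, Line 3 29/10≈2.9, Line 19 43/16≈2.69, Line 13 41/20≈2.05, Line 14 29/18≈1.61, Line 9 35/29≈1.21.
Line 1: take in full, 10 kWh for value 59 → 77 left.
All 13 kWh of Line 17 fit (value 52) → 64 remain.
All 10 kWh of Line 3 fit (value 29) → 54 remain.
Line 19: take in full, 16 kWh for value 43 → 38 left.
Take all of Line 13 (20 kWh, value 41) → 18 kWh left.
All 18 kWh of Line 14 fit (value 29) → 0 remain.
Total value = 253.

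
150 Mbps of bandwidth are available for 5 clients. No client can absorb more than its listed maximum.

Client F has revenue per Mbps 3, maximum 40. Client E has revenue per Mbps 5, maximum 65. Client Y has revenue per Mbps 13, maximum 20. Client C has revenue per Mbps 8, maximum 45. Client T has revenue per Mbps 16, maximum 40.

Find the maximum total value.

Highest revenue per Mbps first: Client T 16 > Client Y 13 > Client C 8 > Client E 5 > Client F 3.
Client T: +40 to 40 (cap) — 110 left.
Give Client Y 20 to hit its cap of 20 — 90 left.
Give Client C 45 to hit its cap of 45 — 45 left.
Only 45 left; Client E takes them to reach 45.
Total = 5×45 + 13×20 + 8×45 + 16×40 = 1485.

1485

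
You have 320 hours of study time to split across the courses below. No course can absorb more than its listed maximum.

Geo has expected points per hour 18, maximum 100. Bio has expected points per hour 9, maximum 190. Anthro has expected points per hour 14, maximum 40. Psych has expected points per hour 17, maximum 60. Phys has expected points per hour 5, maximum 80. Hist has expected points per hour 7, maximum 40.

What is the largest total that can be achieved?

Rank by expected points per hour: Geo 18 > Psych 17 > Anthro 14 > Bio 9 > Hist 7 > Phys 5.
Geo: +100 to 100 (cap) — 220 left.
Psych: +60 to 60 (cap) — 160 left.
Anthro: +40 to 40 (cap) — 120 left.
Bio has room for 190 but only 120 remain, so it gets 120.
Total = 18×100 + 9×120 + 14×40 + 17×60 = 4460.

4460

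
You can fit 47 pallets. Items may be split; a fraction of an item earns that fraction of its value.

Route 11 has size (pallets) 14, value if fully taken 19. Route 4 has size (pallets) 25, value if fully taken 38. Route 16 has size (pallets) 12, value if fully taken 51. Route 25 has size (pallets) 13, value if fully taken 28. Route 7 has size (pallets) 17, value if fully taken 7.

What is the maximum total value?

Sort by value density: Route 16 51/12≈4.25, Route 25 28/13≈2.15, Route 4 38/25≈1.52, Route 11 19/14≈1.36, Route 7 7/17≈0.412.
Take all of Route 16 (12 pallets, value 51) ; 35 pallets left.
Take all of Route 25 (13 pallets, value 28) ; 22 pallets left.
Only 22 pallets remain; take 22/25 of Route 4 for value 38×22/25 = 33.44.
Total value = 112.44.

112.44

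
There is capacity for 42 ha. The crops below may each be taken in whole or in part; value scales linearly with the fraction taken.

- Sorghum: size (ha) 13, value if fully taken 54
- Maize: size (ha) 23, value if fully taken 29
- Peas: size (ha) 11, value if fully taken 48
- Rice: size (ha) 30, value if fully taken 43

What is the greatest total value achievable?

Rank by value-to-size ratio: Peas 48/11≈4.36, Sorghum 54/13≈4.15, Rice 43/30≈1.43, Maize 29/23≈1.26.
Peas: take in full, 11 ha for value 48 ; 31 left.
All 13 ha of Sorghum fit (value 54) ; 18 remain.
Fill the last 18 ha with part of Rice: 18/30 of it earns 25.8.
Total value = 127.8.

127.8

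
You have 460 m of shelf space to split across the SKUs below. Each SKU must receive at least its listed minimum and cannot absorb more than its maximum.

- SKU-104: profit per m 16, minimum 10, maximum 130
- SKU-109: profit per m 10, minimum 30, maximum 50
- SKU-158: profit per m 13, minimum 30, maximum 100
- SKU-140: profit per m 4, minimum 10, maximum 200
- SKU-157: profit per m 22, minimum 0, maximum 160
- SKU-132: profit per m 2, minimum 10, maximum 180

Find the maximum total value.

7460

Meeting every minimum uses 10+30+30+10+0+10 = 90 m, leaving 370.
Order the SKUs by profit per m: SKU-157 22 > SKU-104 16 > SKU-158 13 > SKU-109 10 > SKU-140 4 > SKU-132 2.
Give SKU-157 160 more to hit its cap of 160 — 210 left.
SKU-104: +120 to 130 (cap) — 90 left.
SKU-158 takes 70 more to reach its cap of 100 — 20 left.
Give SKU-109 20 more to hit its cap of 50 — 0 left.
Total = 16×130 + 10×50 + 13×100 + 4×10 + 22×160 + 2×10 = 7460.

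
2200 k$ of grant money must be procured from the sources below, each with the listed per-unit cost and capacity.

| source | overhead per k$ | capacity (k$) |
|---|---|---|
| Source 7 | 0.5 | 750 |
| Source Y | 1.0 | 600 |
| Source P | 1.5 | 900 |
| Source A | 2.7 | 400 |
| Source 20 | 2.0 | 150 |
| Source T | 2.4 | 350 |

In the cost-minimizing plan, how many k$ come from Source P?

850

Use sources in increasing cost order.
Source 7 at 0.5: take all 750 k$ → 1450 still needed.
Source Y at 1.0: take all 600 k$ → 850 still needed.
Take 850 from Source P at 1.5 to finish.
Source 20, Source T, Source A: unused.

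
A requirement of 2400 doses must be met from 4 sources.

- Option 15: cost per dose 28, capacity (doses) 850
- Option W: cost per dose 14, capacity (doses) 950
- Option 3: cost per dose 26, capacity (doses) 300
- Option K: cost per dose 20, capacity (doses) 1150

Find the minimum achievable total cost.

44100

Fill from the cheapest source first.
Take 950 from Option W at 14 → need 1450 more.
Option K (20): use full 1150 → 300 doses to go.
Option 3 at 26: take all 300 doses → 0 still needed.
Option 15: unused.
Cost = 950×14 + 1150×20 + 300×26 = 44100.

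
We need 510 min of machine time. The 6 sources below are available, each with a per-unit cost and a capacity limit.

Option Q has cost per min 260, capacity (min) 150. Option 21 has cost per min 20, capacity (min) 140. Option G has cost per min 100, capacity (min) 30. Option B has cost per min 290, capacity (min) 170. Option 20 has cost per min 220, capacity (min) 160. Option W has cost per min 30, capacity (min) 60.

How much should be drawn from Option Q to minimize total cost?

120

Use sources in increasing cost order.
Option 21 (20): use full 140 ; 370 min to go.
Option W at 30: take all 60 min ; 310 still needed.
Option G at 100: take all 30 min ; 280 still needed.
Option 20 at 220: take all 160 min ; 120 still needed.
Option Q (260): take the remaining 120 ; done.
Option B: unused.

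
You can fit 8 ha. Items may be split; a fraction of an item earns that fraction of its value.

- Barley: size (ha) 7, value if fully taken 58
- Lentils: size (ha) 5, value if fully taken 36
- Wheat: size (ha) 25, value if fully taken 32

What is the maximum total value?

Sort by value density: Barley 58/7≈8.29, Lentils 36/5≈7.2, Wheat 32/25≈1.28.
All 7 ha of Barley fit (value 58) ; 1 remain.
Fill the last 1 ha with part of Lentils: 1/5 of it earns 7.2.
Total value = 65.2.

65.2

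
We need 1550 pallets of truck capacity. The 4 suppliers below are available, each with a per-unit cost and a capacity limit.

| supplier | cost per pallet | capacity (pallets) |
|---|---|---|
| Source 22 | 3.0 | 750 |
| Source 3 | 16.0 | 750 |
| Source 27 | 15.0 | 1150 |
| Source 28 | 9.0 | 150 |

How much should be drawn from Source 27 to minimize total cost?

Fill from the cheapest supplier first.
Take 750 from Source 22 at 3.0 ; need 800 more.
Take 150 from Source 28 at 9.0 ; need 650 more.
Source 27 (15.0): take the remaining 650 ; done.
Source 3: unused.

650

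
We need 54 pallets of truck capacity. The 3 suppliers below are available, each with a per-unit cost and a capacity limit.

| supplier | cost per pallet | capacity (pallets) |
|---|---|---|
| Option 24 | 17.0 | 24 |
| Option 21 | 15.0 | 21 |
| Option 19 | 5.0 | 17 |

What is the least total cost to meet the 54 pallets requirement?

Use suppliers in increasing cost order.
Take 17 from Option 19 at 5.0 — need 37 more.
Option 21 at 15.0: take all 21 pallets — 16 still needed.
Option 24 at 17.0: take 16 of its 24 — requirement met.
Cost = 17×5.0 + 21×15.0 + 16×17.0 = 672.

672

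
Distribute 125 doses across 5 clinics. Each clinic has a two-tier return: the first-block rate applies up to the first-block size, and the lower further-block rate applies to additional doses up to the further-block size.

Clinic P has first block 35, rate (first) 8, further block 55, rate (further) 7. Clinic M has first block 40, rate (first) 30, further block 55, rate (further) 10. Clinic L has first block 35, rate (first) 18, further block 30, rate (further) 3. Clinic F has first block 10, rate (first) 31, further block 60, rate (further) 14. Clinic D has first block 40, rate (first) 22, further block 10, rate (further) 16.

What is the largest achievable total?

3020

Treat each block as its own option and order by rate: Clinic F/tier1 31 > Clinic M/tier1 30 > Clinic D/tier1 22 > Clinic L/tier1 18 > Clinic D/tier2 16 > Clinic F/tier2 14 > Clinic M/tier2 10 > Clinic P/tier1 8 > Clinic P/tier2 7 > Clinic L/tier2 3.
Fill Clinic F tier1 block (10 at 31) → 115 left.
Clinic M/tier1 (30): +40 → 75 left.
Clinic D tier1 at 22: fill all 40 → 35 left.
Clinic L tier1 at 18: fill all 35 → 0 left.
Total = 31×10 + 30×40 + 22×40 + 18×35 = 3020.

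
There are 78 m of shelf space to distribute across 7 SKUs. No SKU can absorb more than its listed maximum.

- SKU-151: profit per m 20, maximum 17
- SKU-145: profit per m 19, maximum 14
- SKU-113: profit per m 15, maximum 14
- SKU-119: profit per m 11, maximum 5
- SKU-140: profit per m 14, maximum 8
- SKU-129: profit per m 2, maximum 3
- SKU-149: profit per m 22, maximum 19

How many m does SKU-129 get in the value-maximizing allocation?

Order the SKUs by profit per m: SKU-149 22 > SKU-151 20 > SKU-145 19 > SKU-113 15 > SKU-140 14 > SKU-119 11 > SKU-129 2.
Give SKU-149 19 to hit its cap of 19 ; 59 left.
SKU-151 takes 17 to reach its cap of 17 ; 42 left.
Give SKU-145 14 to hit its cap of 14 ; 28 left.
SKU-113: +14 to 14 (cap) ; 14 left.
Give SKU-140 8 to hit its cap of 8 ; 6 left.
SKU-119: +5 to 5 (cap) ; 1 left.
SKU-129 has room for 3 but only 1 remain, so it gets 1.

1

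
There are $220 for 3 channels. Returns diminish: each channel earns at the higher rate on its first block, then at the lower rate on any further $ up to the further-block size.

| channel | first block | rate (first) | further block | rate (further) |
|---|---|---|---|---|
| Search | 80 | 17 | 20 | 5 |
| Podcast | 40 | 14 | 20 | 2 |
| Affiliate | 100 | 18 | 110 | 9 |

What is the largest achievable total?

3720

Rank every tier by rate: Affiliate/first 18 > Search/first 17 > Podcast/first 14 > Affiliate/second 9 > Search/second 5 > Podcast/second 2.
Fill Affiliate first block (100 at 18) ; 120 left.
Search/first (17): +80 ; 40 left.
Fill Podcast first block (40 at 14) ; 0 left.
Total = 18×100 + 17×80 + 14×40 = 3720.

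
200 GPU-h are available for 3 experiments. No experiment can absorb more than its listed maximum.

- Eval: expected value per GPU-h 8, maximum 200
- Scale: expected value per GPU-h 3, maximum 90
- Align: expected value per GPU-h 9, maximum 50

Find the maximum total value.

Highest expected value per GPU-h first: Align 9 > Eval 8 > Scale 3.
Align takes 50 to reach its cap of 50 → 150 left.
Eval has room for 200 but only 150 remain, so it gets 150.
Total = 8×150 + 9×50 = 1650.

1650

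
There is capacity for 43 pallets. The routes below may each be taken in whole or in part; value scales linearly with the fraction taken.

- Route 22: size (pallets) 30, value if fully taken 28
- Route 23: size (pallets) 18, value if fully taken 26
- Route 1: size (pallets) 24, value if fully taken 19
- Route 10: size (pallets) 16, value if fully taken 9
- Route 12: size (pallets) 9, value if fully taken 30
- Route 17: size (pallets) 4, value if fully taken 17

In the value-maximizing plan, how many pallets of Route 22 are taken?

Best value per unit of size first: Route 17 17/4≈4.25, Route 12 30/9≈3.33, Route 23 26/18≈1.44, Route 22 28/30≈0.933, Route 1 19/24≈0.792, Route 10 9/16≈0.562.
Route 17: take in full, 4 pallets for value 17 ; 39 left.
All 9 pallets of Route 12 fit (value 30) ; 30 remain.
Take all of Route 23 (18 pallets, value 26) ; 12 pallets left.
12 pallets left: a 12/30 share of Route 22 gives 28×12/30 = 11.2.

12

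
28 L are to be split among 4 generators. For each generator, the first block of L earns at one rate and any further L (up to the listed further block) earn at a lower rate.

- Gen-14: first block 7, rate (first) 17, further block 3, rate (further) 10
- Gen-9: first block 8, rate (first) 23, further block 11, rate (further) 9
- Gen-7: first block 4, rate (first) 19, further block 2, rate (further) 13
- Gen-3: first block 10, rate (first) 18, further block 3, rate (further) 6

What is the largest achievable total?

542

Rank every tier by rate: Gen-9/tier1 23 > Gen-7/tier1 19 > Gen-3/tier1 18 > Gen-14/tier1 17 > Gen-7/tier2 13 > Gen-14/tier2 10 > Gen-9/tier2 9 > Gen-3/tier2 6.
Fill Gen-9 tier1 block (8 at 23) — 20 left.
Fill Gen-7 tier1 block (4 at 19) — 16 left.
Gen-3/tier1 (18): +10 — 6 left.
Gen-14/tier1: +6 of 7 at 17; pool empty.
Total = 23×8 + 19×4 + 18×10 + 17×6 = 542.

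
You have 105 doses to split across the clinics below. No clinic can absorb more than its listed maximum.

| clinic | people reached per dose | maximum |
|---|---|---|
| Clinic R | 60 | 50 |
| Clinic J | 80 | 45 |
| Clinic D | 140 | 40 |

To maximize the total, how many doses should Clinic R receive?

Order the clinics by people reached per dose: Clinic D 140 > Clinic J 80 > Clinic R 60.
Give Clinic D 40 to hit its cap of 40 — 65 left.
Clinic J: +45 to 45 (cap) — 20 left.
Clinic R has room for 50 but only 20 remain, so it gets 20.

20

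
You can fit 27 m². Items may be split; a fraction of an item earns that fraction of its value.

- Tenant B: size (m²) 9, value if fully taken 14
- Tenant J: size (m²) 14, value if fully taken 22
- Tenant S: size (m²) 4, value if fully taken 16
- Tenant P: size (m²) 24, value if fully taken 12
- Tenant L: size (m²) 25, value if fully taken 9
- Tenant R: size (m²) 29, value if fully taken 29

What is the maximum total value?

52

Sort by value density: Tenant S 16/4≈4, Tenant J 22/14≈1.57, Tenant B 14/9≈1.56, Tenant R 29/29≈1, Tenant P 12/24≈0.5, Tenant L 9/25≈0.36.
All 4 m² of Tenant S fit (value 16) → 23 remain.
Take all of Tenant J (14 m², value 22) → 9 m² left.
Tenant B: take in full, 9 m² for value 14 → 0 left.
Total value = 52.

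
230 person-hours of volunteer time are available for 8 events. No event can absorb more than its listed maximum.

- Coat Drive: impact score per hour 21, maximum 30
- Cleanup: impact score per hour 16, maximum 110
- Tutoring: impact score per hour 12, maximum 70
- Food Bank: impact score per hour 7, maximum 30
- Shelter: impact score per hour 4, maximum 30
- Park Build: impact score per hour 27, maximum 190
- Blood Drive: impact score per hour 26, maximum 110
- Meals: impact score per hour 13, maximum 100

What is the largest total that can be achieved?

Order the events by impact score per hour: Park Build 27 > Blood Drive 26 > Coat Drive 21 > Cleanup 16 > Meals 13 > Tutoring 12 > Food Bank 7 > Shelter 4.
Give Park Build 190 to hit its cap of 190 → 40 left.
Blood Drive: +40 (room for 110) → 40. Pool exhausted.
Total = 27×190 + 26×40 = 6170.

6170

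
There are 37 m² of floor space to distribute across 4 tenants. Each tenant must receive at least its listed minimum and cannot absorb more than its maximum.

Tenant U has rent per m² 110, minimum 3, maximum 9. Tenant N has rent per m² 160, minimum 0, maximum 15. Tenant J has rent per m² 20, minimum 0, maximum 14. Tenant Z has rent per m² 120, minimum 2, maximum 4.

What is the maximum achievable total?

Meeting every minimum uses 3+0+0+2 = 5 m², leaving 32.
Order the tenants by rent per m²: Tenant N 160 > Tenant Z 120 > Tenant U 110 > Tenant J 20.
Give Tenant N 15 more to hit its cap of 15 ; 17 left.
Give Tenant Z 2 more to hit its cap of 4 ; 15 left.
Give Tenant U 6 more to hit its cap of 9 ; 9 left.
Tenant J: +9 (room for 14) → 9. Pool exhausted.
Total = 110×9 + 160×15 + 20×9 + 120×4 = 4050.

4050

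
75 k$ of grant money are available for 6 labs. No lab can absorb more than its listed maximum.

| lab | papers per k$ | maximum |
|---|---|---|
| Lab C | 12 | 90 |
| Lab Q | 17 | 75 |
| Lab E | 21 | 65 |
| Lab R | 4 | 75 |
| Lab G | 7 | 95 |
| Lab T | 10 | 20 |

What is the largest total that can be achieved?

1535

Highest papers per k$ first: Lab E 21 > Lab Q 17 > Lab C 12 > Lab T 10 > Lab G 7 > Lab R 4.
Lab E: +65 to 65 (cap) — 10 left.
Lab Q has room for 75 but only 10 remain, so it gets 10.
Total = 17×10 + 21×65 = 1535.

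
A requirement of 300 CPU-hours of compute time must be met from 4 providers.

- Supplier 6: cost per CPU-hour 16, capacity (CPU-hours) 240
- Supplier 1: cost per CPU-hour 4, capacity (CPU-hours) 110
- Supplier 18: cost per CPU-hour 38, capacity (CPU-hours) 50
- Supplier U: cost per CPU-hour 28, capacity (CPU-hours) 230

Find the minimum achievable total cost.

3480

Fill from the cheapest provider first.
Take 110 from Supplier 1 at 4 ; need 190 more.
Take 190 from Supplier 6 at 16 to finish.
Supplier U, Supplier 18: unused.
Cost = 110×4 + 190×16 = 3480.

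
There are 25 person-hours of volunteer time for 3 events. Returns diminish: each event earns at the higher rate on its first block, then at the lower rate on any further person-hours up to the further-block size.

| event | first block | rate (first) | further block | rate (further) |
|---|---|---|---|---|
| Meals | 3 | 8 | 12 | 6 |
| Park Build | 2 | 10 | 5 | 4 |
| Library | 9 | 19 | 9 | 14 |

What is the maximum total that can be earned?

Order all 6 blocks by rate: Library/first 19 > Library/second 14 > Park Build/first 10 > Meals/first 8 > Meals/second 6 > Park Build/second 4.
Fill Library first block (9 at 19) — 16 left.
Library second at 14: fill all 9 — 7 left.
Park Build first at 10: fill all 2 — 5 left.
Fill Meals first block (3 at 8) — 2 left.
2 remain; put them into Meals second at 6.
Total = 19×9 + 14×9 + 10×2 + 8×3 + 6×2 = 353.

353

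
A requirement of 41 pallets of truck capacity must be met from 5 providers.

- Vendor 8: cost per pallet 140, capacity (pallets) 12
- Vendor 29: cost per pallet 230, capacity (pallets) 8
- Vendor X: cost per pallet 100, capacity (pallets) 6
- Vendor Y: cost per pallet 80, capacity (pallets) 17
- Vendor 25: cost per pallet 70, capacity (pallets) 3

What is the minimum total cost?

4540

Fill from the cheapest provider first.
Take 3 from Vendor 25 at 70 — need 38 more.
Vendor Y (80): use full 17 — 21 pallets to go.
Vendor X at 100: take all 6 pallets — 15 still needed.
Vendor 8 (140): use full 12 — 3 pallets to go.
Vendor 29 at 230: take 3 of its 8 — requirement met.
Cost = 3×70 + 17×80 + 6×100 + 12×140 + 3×230 = 4540.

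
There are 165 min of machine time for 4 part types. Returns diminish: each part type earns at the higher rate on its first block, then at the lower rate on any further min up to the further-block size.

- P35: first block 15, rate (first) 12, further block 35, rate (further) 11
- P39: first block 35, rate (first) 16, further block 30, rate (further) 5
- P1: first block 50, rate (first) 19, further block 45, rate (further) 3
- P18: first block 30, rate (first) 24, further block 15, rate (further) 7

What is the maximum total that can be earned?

2795

Rank every tier by rate: P18/tier1 24 > P1/tier1 19 > P39/tier1 16 > P35/tier1 12 > P35/tier2 11 > P18/tier2 7 > P39/tier2 5 > P1/tier2 3.
P18/tier1 (24): +30 — 135 left.
P1 tier1 at 19: fill all 50 — 85 left.
P39 tier1 at 16: fill all 35 — 50 left.
P35/tier1 (12): +15 — 35 left.
P35/tier2 (11): +35 — 0 left.
Total = 24×30 + 19×50 + 16×35 + 12×15 + 11×35 = 2795.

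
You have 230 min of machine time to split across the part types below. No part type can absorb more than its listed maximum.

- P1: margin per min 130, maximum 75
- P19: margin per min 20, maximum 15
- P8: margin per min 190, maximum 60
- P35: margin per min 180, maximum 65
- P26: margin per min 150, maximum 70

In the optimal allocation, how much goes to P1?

35

Highest margin per min first: P8 190 > P35 180 > P26 150 > P1 130 > P19 20.
P8: +60 to 60 (cap) — 170 left.
P35: +65 to 65 (cap) — 105 left.
P26: +70 to 70 (cap) — 35 left.
P1 has room for 75 but only 35 remain, so it gets 35.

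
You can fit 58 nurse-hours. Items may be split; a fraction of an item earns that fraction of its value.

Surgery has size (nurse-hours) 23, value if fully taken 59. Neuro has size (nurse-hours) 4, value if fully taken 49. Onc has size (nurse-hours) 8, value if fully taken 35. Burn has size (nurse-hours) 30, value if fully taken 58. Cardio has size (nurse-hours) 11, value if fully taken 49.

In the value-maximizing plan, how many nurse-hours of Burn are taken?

12

Best value per unit of size first: Neuro 49/4≈12.2, Cardio 49/11≈4.45, Onc 35/8≈4.38, Surgery 59/23≈2.57, Burn 58/30≈1.93.
All 4 nurse-hours of Neuro fit (value 49) ; 54 remain.
Cardio: take in full, 11 nurse-hours for value 49 ; 43 left.
Onc: take in full, 8 nurse-hours for value 35 ; 35 left.
Take all of Surgery (23 nurse-hours, value 59) ; 12 nurse-hours left.
Only 12 nurse-hours remain; take 12/30 of Burn for value 58×12/30 = 23.2.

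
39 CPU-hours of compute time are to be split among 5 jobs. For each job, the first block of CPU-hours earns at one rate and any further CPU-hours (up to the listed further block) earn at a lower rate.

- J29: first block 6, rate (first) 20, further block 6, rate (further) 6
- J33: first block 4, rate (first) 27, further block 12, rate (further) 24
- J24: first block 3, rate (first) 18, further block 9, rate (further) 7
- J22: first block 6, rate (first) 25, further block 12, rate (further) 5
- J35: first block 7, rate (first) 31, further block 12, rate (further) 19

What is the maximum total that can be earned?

Treat each block as its own option and order by rate: J35/first 31 > J33/first 27 > J22/first 25 > J33/second 24 > J29/first 20 > J35/second 19 > J24/first 18 > J24/second 7 > J29/second 6 > J22/second 5.
Fill J35 first block (7 at 31) → 32 left.
J33/first (27): +4 → 28 left.
J22/first (25): +6 → 22 left.
J33 second at 24: fill all 12 → 10 left.
J29 first at 20: fill all 6 → 4 left.
4 remain; put them into J35 second at 19.
Total = 31×7 + 27×4 + 25×6 + 24×12 + 20×6 + 19×4 = 959.

959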